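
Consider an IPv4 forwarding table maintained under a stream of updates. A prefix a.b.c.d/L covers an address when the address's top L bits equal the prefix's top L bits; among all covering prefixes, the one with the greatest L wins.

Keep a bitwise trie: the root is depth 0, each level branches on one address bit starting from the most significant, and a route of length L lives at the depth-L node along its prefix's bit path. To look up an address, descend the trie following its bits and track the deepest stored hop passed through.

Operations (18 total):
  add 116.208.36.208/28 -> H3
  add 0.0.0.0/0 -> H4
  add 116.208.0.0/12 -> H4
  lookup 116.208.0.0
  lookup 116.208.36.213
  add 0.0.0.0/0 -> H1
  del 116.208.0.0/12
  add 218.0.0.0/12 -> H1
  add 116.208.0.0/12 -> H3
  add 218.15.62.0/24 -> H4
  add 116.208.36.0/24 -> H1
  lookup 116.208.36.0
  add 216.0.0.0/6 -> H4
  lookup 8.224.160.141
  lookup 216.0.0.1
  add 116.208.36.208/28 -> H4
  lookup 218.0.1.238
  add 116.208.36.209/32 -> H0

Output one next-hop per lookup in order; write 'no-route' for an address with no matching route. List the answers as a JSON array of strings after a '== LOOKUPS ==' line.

Apply in order:
  add 116.208.36.208/28 -> H3 at depth 28
  add 0.0.0.0/0 -> H4 at depth 0
  add 116.208.0.0/12 -> H4 at depth 12
  ? 116.208.0.0  path d0:H4→d1:-→d2:-→d3:-→d4:-→d5:-→d6:-→d7:-→d8:-→d9:-→d10:-→d11:-→d12:H4→d13:-→d14:-→d15:-→d16:-→d17:-→d18:-  best=H4
  ? 116.208.36.213  path d0:H4→d1:-→d2:-→d3:-→d4:-→d5:-→d6:-→d7:-→d8:-→d9:-→d10:-→d11:-→d12:H4→d13:-→d14:-→d15:-→d16:-→d17:-→d18:-→d19:-→d20:-→d21:-→d22:-→d23:-→d24:-→d25:-→d26:-→d27:-→d28:H3  best=H3
  add 0.0.0.0/0 -> H1 at depth 0
  del 116.208.0.0/12 (clear depth 12)
  add 218.0.0.0/12 -> H1 at depth 12
  add 116.208.0.0/12 -> H3 at depth 12
  add 218.15.62.0/24 -> H4 at depth 24
  add 116.208.36.0/24 -> H1 at depth 24
  ? 116.208.36.0  path d0:H1→d1:-→d2:-→d3:-→d4:-→d5:-→d6:-→d7:-→d8:-→d9:-→d10:-→d11:-→d12:H3→d13:-→d14:-→d15:-→d16:-→d17:-→d18:-→d19:-→d20:-→d21:-→d22:-→d23:-→d24:H1  best=H1
  add 216.0.0.0/6 -> H4 at depth 6
  ? 8.224.160.141  path d0:H1→d1:-  best=H1
  ? 216.0.0.1  path d0:H1→d1:-→d2:-→d3:-→d4:-→d5:-→d6:H4  best=H4
  add 116.208.36.208/28 -> H4 at depth 28
  ? 218.0.1.238  path d0:H1→d1:-→d2:-→d3:-→d4:-→d5:-→d6:H4→d7:-→d8:-→d9:-→d10:-→d11:-→d12:H1  best=H1
  add 116.208.36.209/32 -> H0 at depth 32

== LOOKUPS ==
["H4","H3","H1","H1","H4","H1"]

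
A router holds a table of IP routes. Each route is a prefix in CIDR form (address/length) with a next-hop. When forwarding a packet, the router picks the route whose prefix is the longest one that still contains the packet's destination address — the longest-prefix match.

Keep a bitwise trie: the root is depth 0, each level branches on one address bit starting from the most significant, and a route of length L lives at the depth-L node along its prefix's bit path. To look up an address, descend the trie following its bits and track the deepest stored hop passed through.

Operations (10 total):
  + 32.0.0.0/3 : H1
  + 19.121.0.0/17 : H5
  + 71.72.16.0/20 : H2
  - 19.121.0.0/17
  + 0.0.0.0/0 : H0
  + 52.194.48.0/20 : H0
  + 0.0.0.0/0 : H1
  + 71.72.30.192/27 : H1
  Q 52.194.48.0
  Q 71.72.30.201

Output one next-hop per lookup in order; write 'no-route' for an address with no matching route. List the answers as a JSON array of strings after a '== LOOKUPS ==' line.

Apply in order:
  add 32.0.0.0/3 -> H1 at depth 3
  add 19.121.0.0/17 -> H5 at depth 17
  add 71.72.16.0/20 -> H2 at depth 20
  del 19.121.0.0/17 (clear depth 17)
  add 0.0.0.0/0 -> H0 at depth 0
  add 52.194.48.0/20 -> H0 at depth 20
  add 0.0.0.0/0 -> H1 at depth 0
  add 71.72.30.192/27 -> H1 at depth 27
  ? 52.194.48.0  path d0:H1→d1:-→d2:-→d3:H1→d4:-→d5:-→d6:-→d7:-→d8:-→d9:-→d10:-→d11:-→d12:-→d13:-→d14:-→d15:-→d16:-→d17:-→d18:-→d19:-→d20:H0  best=H0
  ? 71.72.30.201  path d0:H1→d1:-→d2:-→d3:-→d4:-→d5:-→d6:-→d7:-→d8:-→d9:-→d10:-→d11:-→d12:-→d13:-→d14:-→d15:-→d16:-→d17:-→d18:-→d19:-→d20:H2→d21:-→d22:-→d23:-→d24:-→d25:-→d26:-→d27:H1  best=H1

== LOOKUPS ==
["H0","H1"]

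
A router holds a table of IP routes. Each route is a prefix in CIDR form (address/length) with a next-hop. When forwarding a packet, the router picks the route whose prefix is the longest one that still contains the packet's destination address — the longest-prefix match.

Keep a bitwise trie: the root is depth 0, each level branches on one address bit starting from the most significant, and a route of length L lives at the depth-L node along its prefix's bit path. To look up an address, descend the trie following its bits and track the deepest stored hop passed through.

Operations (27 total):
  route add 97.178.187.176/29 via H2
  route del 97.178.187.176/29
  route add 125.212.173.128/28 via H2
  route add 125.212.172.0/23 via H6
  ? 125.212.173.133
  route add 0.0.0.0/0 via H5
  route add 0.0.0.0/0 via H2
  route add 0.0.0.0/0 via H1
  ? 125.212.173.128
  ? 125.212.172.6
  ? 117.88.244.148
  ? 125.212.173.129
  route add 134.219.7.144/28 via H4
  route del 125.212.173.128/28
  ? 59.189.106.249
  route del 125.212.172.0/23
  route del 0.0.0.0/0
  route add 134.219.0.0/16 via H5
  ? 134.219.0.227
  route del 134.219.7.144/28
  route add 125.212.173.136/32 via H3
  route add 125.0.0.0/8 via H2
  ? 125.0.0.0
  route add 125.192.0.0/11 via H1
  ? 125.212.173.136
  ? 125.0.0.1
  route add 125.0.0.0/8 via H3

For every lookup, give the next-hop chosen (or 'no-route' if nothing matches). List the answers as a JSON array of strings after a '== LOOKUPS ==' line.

Apply in order:
  + 97.178.187.176/29 (H2) depth=29
  - 97.178.187.176/29 clear@29
  + 125.212.173.128/28 (H2) depth=28
  + 125.212.172.0/23 (H6) depth=23
  lookup 125.212.173.133: bits 0111110111010100101011011000 walk d0:-→d1:-→d2:-→d3:-→d4:-→d5:-→d6:-→d7:-→d8:-→d9:-→d10:-→d11:-→d12:-→d13:-→d14:-→d15:-→d16:-→d17:-→d18:-→d19:-→d20:-→d21:-→d22:-→d23:H6→d24:-→d25:-→d26:-→d27:-→d28:H2 -> H2
  + 0.0.0.0/0 (H5) depth=0
  + 0.0.0.0/0 (H2) depth=0
  + 0.0.0.0/0 (H1) depth=0
  lookup 125.212.173.128: bits 0111110111010100101011011000 walk d0:H1→d1:-→d2:-→d3:-→d4:-→d5:-→d6:-→d7:-→d8:-→d9:-→d10:-→d11:-→d12:-→d13:-→d14:-→d15:-→d16:-→d17:-→d18:-→d19:-→d20:-→d21:-→d22:-→d23:H6→d24:-→d25:-→d26:-→d27:-→d28:H2 -> H2
  lookup 125.212.172.6: bits 01111101110101001010110 walk d0:H1→d1:-→d2:-→d3:-→d4:-→d5:-→d6:-→d7:-→d8:-→d9:-→d10:-→d11:-→d12:-→d13:-→d14:-→d15:-→d16:-→d17:-→d18:-→d19:-→d20:-→d21:-→d22:-→d23:H6 -> H6
  lookup 117.88.244.148: bits 0111 walk d0:H1→d1:-→d2:-→d3:-→d4:- -> H1
  lookup 125.212.173.129: bits 0111110111010100101011011000 walk d0:H1→d1:-→d2:-→d3:-→d4:-→d5:-→d6:-→d7:-→d8:-→d9:-→d10:-→d11:-→d12:-→d13:-→d14:-→d15:-→d16:-→d17:-→d18:-→d19:-→d20:-→d21:-→d22:-→d23:H6→d24:-→d25:-→d26:-→d27:-→d28:H2 -> H2
  + 134.219.7.144/28 (H4) depth=28
  - 125.212.173.128/28 clear@28
  lookup 59.189.106.249: bits 0 walk d0:H1→d1:- -> H1
  - 125.212.172.0/23 clear@23
  - 0.0.0.0/0 clear@0
  + 134.219.0.0/16 (H5) depth=16
  lookup 134.219.0.227: bits 100001101101101100000 walk d0:-→d1:-→d2:-→d3:-→d4:-→d5:-→d6:-→d7:-→d8:-→d9:-→d10:-→d11:-→d12:-→d13:-→d14:-→d15:-→d16:H5→d17:-→d18:-→d19:-→d20:-→d21:- -> H5
  - 134.219.7.144/28 clear@28
  + 125.212.173.136/32 (H3) depth=32
  + 125.0.0.0/8 (H2) depth=8
  lookup 125.0.0.0: bits 01111101 walk d0:-→d1:-→d2:-→d3:-→d4:-→d5:-→d6:-→d7:-→d8:H2 -> H2
  + 125.192.0.0/11 (H1) depth=11
  lookup 125.212.173.136: bits 01111101110101001010110110001000 walk d0:-→d1:-→d2:-→d3:-→d4:-→d5:-→d6:-→d7:-→d8:H2→d9:-→d10:-→d11:H1→d12:-→d13:-→d14:-→d15:-→d16:-→d17:-→d18:-→d19:-→d20:-→d21:-→d22:-→d23:-→d24:-→d25:-→d26:-→d27:-→d28:-→d29:-→d30:-→d31:-→d32:H3 -> H3
  lookup 125.0.0.1: bits 01111101 walk d0:-→d1:-→d2:-→d3:-→d4:-→d5:-→d6:-→d7:-→d8:H2 -> H2
  + 125.0.0.0/8 (H3) depth=8

== LOOKUPS ==
["H2","H2","H6","H1","H2","H1","H5","H2","H3","H2"]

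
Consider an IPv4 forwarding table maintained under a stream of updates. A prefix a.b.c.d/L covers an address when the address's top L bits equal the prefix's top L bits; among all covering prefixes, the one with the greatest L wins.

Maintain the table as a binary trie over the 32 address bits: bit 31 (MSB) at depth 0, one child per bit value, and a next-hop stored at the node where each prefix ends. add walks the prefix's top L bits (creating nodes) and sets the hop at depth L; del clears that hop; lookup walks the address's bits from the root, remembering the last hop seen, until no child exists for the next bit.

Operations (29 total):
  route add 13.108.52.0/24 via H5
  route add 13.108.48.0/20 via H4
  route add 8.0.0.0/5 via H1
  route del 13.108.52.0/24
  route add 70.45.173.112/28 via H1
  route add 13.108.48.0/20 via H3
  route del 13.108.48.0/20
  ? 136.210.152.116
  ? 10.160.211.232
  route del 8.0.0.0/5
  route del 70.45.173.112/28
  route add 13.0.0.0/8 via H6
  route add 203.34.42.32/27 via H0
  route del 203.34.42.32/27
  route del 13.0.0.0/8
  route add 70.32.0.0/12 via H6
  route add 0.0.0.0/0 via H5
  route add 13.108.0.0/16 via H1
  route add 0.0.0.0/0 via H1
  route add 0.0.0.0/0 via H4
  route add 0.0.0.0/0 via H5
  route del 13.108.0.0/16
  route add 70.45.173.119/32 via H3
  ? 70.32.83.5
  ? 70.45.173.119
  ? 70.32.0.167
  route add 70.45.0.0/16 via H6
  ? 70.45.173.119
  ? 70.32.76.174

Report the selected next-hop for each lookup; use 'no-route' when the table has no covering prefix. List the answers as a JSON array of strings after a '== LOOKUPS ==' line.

Apply in order:
  + 13.108.52.0/24 (H5) depth=24
  + 13.108.48.0/20 (H4) depth=20
  + 8.0.0.0/5 (H1) depth=5
  del 13.108.52.0/24 (clear depth 24)
  + 70.45.173.112/28 (H1) depth=28
  + 13.108.48.0/20 (H3) depth=20
  del 13.108.48.0/20 (clear depth 20)
  lookup 136.210.152.116: bits ε walk d0:- -> no-route
  lookup 10.160.211.232: bits 00001 walk d0:-→d1:-→d2:-→d3:-→d4:-→d5:H1 -> H1
  del 8.0.0.0/5 (clear depth 5)
  del 70.45.173.112/28 (clear depth 28)
  + 13.0.0.0/8 (H6) depth=8
  + 203.34.42.32/27 (H0) depth=27
  del 203.34.42.32/27 (clear depth 27)
  del 13.0.0.0/8 (clear depth 8)
  + 70.32.0.0/12 (H6) depth=12
  + 0.0.0.0/0 (H5) depth=0
  + 13.108.0.0/16 (H1) depth=16
  + 0.0.0.0/0 (H1) depth=0
  + 0.0.0.0/0 (H4) depth=0
  + 0.0.0.0/0 (H5) depth=0
  del 13.108.0.0/16 (clear depth 16)
  + 70.45.173.119/32 (H3) depth=32
  lookup 70.32.83.5: bits 010001100010 walk d0:H5→d1:-→d2:-→d3:-→d4:-→d5:-→d6:-→d7:-→d8:-→d9:-→d10:-→d11:-→d12:H6 -> H6
  lookup 70.45.173.119: bits 01000110001011011010110101110111 walk d0:H5→d1:-→d2:-→d3:-→d4:-→d5:-→d6:-→d7:-→d8:-→d9:-→d10:-→d11:-→d12:H6→d13:-→d14:-→d15:-→d16:-→d17:-→d18:-→d19:-→d20:-→d21:-→d22:-→d23:-→d24:-→d25:-→d26:-→d27:-→d28:-→d29:-→d30:-→d31:-→d32:H3 -> H3
  lookup 70.32.0.167: bits 010001100010 walk d0:H5→d1:-→d2:-→d3:-→d4:-→d5:-→d6:-→d7:-→d8:-→d9:-→d10:-→d11:-→d12:H6 -> H6
  + 70.45.0.0/16 (H6) depth=16
  lookup 70.45.173.119: bits 01000110001011011010110101110111 walk d0:H5→d1:-→d2:-→d3:-→d4:-→d5:-→d6:-→d7:-→d8:-→d9:-→d10:-→d11:-→d12:H6→d13:-→d14:-→d15:-→d16:H6→d17:-→d18:-→d19:-→d20:-→d21:-→d22:-→d23:-→d24:-→d25:-→d26:-→d27:-→d28:-→d29:-→d30:-→d31:-→d32:H3 -> H3
  lookup 70.32.76.174: bits 010001100010 walk d0:H5→d1:-→d2:-→d3:-→d4:-→d5:-→d6:-→d7:-→d8:-→d9:-→d10:-→d11:-→d12:H6 -> H6

== LOOKUPS ==
["no-route","H1","H6","H3","H6","H3","H6"]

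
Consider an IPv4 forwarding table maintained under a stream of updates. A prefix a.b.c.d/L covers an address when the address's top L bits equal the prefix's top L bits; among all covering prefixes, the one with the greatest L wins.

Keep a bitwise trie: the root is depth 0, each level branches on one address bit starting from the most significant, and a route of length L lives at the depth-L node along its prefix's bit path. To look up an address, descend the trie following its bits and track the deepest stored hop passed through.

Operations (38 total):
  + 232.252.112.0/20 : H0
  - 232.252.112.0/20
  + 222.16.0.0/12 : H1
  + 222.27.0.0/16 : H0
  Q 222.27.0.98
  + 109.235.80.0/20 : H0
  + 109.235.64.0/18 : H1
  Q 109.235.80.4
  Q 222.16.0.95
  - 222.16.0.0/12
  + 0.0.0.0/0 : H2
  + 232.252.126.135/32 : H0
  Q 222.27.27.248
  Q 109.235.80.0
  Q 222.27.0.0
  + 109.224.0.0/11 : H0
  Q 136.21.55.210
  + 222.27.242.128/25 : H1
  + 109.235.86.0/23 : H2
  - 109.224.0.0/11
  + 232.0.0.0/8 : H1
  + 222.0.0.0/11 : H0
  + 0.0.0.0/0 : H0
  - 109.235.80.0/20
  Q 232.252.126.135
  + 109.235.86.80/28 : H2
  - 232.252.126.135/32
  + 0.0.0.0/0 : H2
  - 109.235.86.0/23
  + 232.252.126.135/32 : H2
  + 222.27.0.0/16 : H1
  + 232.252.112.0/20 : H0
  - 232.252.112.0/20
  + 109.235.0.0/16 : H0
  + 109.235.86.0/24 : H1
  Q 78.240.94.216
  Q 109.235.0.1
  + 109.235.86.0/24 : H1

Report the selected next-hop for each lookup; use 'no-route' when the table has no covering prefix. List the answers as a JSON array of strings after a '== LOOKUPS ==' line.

Trace:
  add 232.252.112.0/20 -> H0 at depth 20
  del 232.252.112.0/20 (clear depth 20)
  add 222.16.0.0/12 -> H1 at depth 12
  add 222.27.0.0/16 -> H0 at depth 16
  lookup 222.27.0.98: bits 1101111000011011 walk d0:-→d1:-→d2:-→d3:-→d4:-→d5:-→d6:-→d7:-→d8:-→d9:-→d10:-→d11:-→d12:H1→d13:-→d14:-→d15:-→d16:H0 -> H0
  add 109.235.80.0/20 -> H0 at depth 20
  add 109.235.64.0/18 -> H1 at depth 18
  lookup 109.235.80.4: bits 01101101111010110101 walk d0:-→d1:-→d2:-→d3:-→d4:-→d5:-→d6:-→d7:-→d8:-→d9:-→d10:-→d11:-→d12:-→d13:-→d14:-→d15:-→d16:-→d17:-→d18:H1→d19:-→d20:H0 -> H0
  lookup 222.16.0.95: bits 110111100001 walk d0:-→d1:-→d2:-→d3:-→d4:-→d5:-→d6:-→d7:-→d8:-→d9:-→d10:-→d11:-→d12:H1 -> H1
  del 222.16.0.0/12 (clear depth 12)
  add 0.0.0.0/0 -> H2 at depth 0
  add 232.252.126.135/32 -> H0 at depth 32
  lookup 222.27.27.248: bits 1101111000011011 walk d0:H2→d1:-→d2:-→d3:-→d4:-→d5:-→d6:-→d7:-→d8:-→d9:-→d10:-→d11:-→d12:-→d13:-→d14:-→d15:-→d16:H0 -> H0
  lookup 109.235.80.0: bits 01101101111010110101 walk d0:H2→d1:-→d2:-→d3:-→d4:-→d5:-→d6:-→d7:-→d8:-→d9:-→d10:-→d11:-→d12:-→d13:-→d14:-→d15:-→d16:-→d17:-→d18:H1→d19:-→d20:H0 -> H0
  lookup 222.27.0.0: bits 1101111000011011 walk d0:H2→d1:-→d2:-→d3:-→d4:-→d5:-→d6:-→d7:-→d8:-→d9:-→d10:-→d11:-→d12:-→d13:-→d14:-→d15:-→d16:H0 -> H0
  add 109.224.0.0/11 -> H0 at depth 11
  lookup 136.21.55.210: bits 1 walk d0:H2→d1:- -> H2
  add 222.27.242.128/25 -> H1 at depth 25
  add 109.235.86.0/23 -> H2 at depth 23
  del 109.224.0.0/11 (clear depth 11)
  add 232.0.0.0/8 -> H1 at depth 8
  add 222.0.0.0/11 -> H0 at depth 11
  add 0.0.0.0/0 -> H0 at depth 0
  del 109.235.80.0/20 (clear depth 20)
  lookup 232.252.126.135: bits 11101000111111000111111010000111 walk d0:H0→d1:-→d2:-→d3:-→d4:-→d5:-→d6:-→d7:-→d8:H1→d9:-→d10:-→d11:-→d12:-→d13:-→d14:-→d15:-→d16:-→d17:-→d18:-→d19:-→d20:-→d21:-→d22:-→d23:-→d24:-→d25:-→d26:-→d27:-→d28:-→d29:-→d30:-→d31:-→d32:H0 -> H0
  add 109.235.86.80/28 -> H2 at depth 28
  del 232.252.126.135/32 (clear depth 32)
  add 0.0.0.0/0 -> H2 at depth 0
  del 109.235.86.0/23 (clear depth 23)
  add 232.252.126.135/32 -> H2 at depth 32
  add 222.27.0.0/16 -> H1 at depth 16
  add 232.252.112.0/20 -> H0 at depth 20
  del 232.252.112.0/20 (clear depth 20)
  add 109.235.0.0/16 -> H0 at depth 16
  add 109.235.86.0/24 -> H1 at depth 24
  lookup 78.240.94.216: bits 01 walk d0:H2→d1:-→d2:- -> H2
  lookup 109.235.0.1: bits 01101101111010110 walk d0:H2→d1:-→d2:-→d3:-→d4:-→d5:-→d6:-→d7:-→d8:-→d9:-→d10:-→d11:-→d12:-→d13:-→d14:-→d15:-→d16:H0→d17:- -> H0
  add 109.235.86.0/24 -> H1 at depth 24

== LOOKUPS ==
["H0","H0","H1","H0","H0","H0","H2","H0","H2","H0"]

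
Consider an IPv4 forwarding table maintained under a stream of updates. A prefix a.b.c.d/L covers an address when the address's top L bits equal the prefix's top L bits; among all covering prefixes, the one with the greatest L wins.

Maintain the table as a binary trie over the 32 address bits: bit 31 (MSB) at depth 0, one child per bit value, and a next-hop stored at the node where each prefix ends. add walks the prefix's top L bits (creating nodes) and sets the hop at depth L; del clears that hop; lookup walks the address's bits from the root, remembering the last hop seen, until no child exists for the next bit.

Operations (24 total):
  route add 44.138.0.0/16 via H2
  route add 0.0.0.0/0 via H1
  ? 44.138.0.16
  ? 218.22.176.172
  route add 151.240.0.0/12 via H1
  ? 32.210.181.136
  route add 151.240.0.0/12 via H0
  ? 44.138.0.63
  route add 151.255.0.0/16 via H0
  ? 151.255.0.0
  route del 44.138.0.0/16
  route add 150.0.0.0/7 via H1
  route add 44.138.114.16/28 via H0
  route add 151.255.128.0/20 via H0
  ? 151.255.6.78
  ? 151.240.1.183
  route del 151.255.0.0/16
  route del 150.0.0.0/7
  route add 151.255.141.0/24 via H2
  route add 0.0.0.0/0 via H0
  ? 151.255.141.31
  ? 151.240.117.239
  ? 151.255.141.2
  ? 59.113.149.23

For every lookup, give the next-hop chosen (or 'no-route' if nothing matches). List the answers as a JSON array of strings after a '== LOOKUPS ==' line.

Trace:
  add 44.138.0.0/16 -> H2 at depth 16
  add 0.0.0.0/0 -> H1 at depth 0
  lookup 44.138.0.16: bits 0010110010001010 walk d0:H1→d1:-→d2:-→d3:-→d4:-→d5:-→d6:-→d7:-→d8:-→d9:-→d10:-→d11:-→d12:-→d13:-→d14:-→d15:-→d16:H2 -> H2
  lookup 218.22.176.172: bits ε walk d0:H1 -> H1
  add 151.240.0.0/12 -> H1 at depth 12
  lookup 32.210.181.136: bits 0010 walk d0:H1→d1:-→d2:-→d3:-→d4:- -> H1
  add 151.240.0.0/12 -> H0 at depth 12
  lookup 44.138.0.63: bits 0010110010001010 walk d0:H1→d1:-→d2:-→d3:-→d4:-→d5:-→d6:-→d7:-→d8:-→d9:-→d10:-→d11:-→d12:-→d13:-→d14:-→d15:-→d16:H2 -> H2
  add 151.255.0.0/16 -> H0 at depth 16
  lookup 151.255.0.0: bits 1001011111111111 walk d0:H1→d1:-→d2:-→d3:-→d4:-→d5:-→d6:-→d7:-→d8:-→d9:-→d10:-→d11:-→d12:H0→d13:-→d14:-→d15:-→d16:H0 -> H0
  - 44.138.0.0/16 clear@16
  add 150.0.0.0/7 -> H1 at depth 7
  add 44.138.114.16/28 -> H0 at depth 28
  add 151.255.128.0/20 -> H0 at depth 20
  lookup 151.255.6.78: bits 1001011111111111 walk d0:H1→d1:-→d2:-→d3:-→d4:-→d5:-→d6:-→d7:H1→d8:-→d9:-→d10:-→d11:-→d12:H0→d13:-→d14:-→d15:-→d16:H0 -> H0
  lookup 151.240.1.183: bits 100101111111 walk d0:H1→d1:-→d2:-→d3:-→d4:-→d5:-→d6:-→d7:H1→d8:-→d9:-→d10:-→d11:-→d12:H0 -> H0
  - 151.255.0.0/16 clear@16
  - 150.0.0.0/7 clear@7
  add 151.255.141.0/24 -> H2 at depth 24
  add 0.0.0.0/0 -> H0 at depth 0
  lookup 151.255.141.31: bits 100101111111111110001101 walk d0:H0→d1:-→d2:-→d3:-→d4:-→d5:-→d6:-→d7:-→d8:-→d9:-→d10:-→d11:-→d12:H0→d13:-→d14:-→d15:-→d16:-→d17:-→d18:-→d19:-→d20:H0→d21:-→d22:-→d23:-→d24:H2 -> H2
  lookup 151.240.117.239: bits 100101111111 walk d0:H0→d1:-→d2:-→d3:-→d4:-→d5:-→d6:-→d7:-→d8:-→d9:-→d10:-→d11:-→d12:H0 -> H0
  lookup 151.255.141.2: bits 100101111111111110001101 walk d0:H0→d1:-→d2:-→d3:-→d4:-→d5:-→d6:-→d7:-→d8:-→d9:-→d10:-→d11:-→d12:H0→d13:-→d14:-→d15:-→d16:-→d17:-→d18:-→d19:-→d20:H0→d21:-→d22:-→d23:-→d24:H2 -> H2
  lookup 59.113.149.23: bits 001 walk d0:H0→d1:-→d2:-→d3:- -> H0

== LOOKUPS ==
["H2","H1","H1","H2","H0","H0","H0","H2","H0","H2","H0"]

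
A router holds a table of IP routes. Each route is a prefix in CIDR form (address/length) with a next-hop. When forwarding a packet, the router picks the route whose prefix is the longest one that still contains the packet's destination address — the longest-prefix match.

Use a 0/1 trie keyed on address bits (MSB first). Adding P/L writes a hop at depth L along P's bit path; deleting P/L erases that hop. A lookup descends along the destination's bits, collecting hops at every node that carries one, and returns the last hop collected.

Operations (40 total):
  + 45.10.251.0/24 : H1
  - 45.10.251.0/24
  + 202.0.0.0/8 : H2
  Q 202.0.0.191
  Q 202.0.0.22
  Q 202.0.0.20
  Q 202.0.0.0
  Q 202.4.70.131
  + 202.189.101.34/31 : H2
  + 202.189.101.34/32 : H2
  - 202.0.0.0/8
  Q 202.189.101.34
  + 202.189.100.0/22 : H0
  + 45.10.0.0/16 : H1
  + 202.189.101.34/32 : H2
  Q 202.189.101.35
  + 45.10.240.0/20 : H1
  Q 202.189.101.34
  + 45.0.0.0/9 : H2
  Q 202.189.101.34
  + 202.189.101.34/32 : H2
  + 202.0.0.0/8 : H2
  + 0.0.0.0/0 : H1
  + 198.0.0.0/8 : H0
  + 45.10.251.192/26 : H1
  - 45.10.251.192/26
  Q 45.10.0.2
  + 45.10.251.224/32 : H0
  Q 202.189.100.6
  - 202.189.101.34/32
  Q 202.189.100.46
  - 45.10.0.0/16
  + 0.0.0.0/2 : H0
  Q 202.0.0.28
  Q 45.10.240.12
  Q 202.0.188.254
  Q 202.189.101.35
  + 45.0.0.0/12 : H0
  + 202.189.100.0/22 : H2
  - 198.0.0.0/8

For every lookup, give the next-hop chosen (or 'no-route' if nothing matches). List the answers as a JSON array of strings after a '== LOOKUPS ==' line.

Process each operation:
  + 45.10.251.0/24 (H1) depth=24
  del 45.10.251.0/24 (clear depth 24)
  + 202.0.0.0/8 (H2) depth=8
  Q 202.0.0.191: descend 11001010 ; hops seen [H2] ; pick H2
  Q 202.0.0.22: descend 11001010 ; hops seen [H2] ; pick H2
  Q 202.0.0.20: descend 11001010 ; hops seen [H2] ; pick H2
  Q 202.0.0.0: descend 11001010 ; hops seen [H2] ; pick H2
  Q 202.4.70.131: descend 11001010 ; hops seen [H2] ; pick H2
  + 202.189.101.34/31 (H2) depth=31
  + 202.189.101.34/32 (H2) depth=32
  del 202.0.0.0/8 (clear depth 8)
  Q 202.189.101.34: descend 11001010101111010110010100100010 ; hops seen [H2,H2] ; pick H2
  + 202.189.100.0/22 (H0) depth=22
  + 45.10.0.0/16 (H1) depth=16
  + 202.189.101.34/32 (H2) depth=32
  Q 202.189.101.35: descend 1100101010111101011001010010001 ; hops seen [H0,H2] ; pick H2
  + 45.10.240.0/20 (H1) depth=20
  Q 202.189.101.34: descend 11001010101111010110010100100010 ; hops seen [H0,H2,H2] ; pick H2
  + 45.0.0.0/9 (H2) depth=9
  Q 202.189.101.34: descend 11001010101111010110010100100010 ; hops seen [H0,H2,H2] ; pick H2
  + 202.189.101.34/32 (H2) depth=32
  + 202.0.0.0/8 (H2) depth=8
  + 0.0.0.0/0 (H1) depth=0
  + 198.0.0.0/8 (H0) depth=8
  + 45.10.251.192/26 (H1) depth=26
  del 45.10.251.192/26 (clear depth 26)
  Q 45.10.0.2: descend 0010110100001010 ; hops seen [H1,H2,H1] ; pick H1
  + 45.10.251.224/32 (H0) depth=32
  Q 202.189.100.6: descend 11001010101111010110010 ; hops seen [H1,H2,H0] ; pick H0
  del 202.189.101.34/32 (clear depth 32)
  Q 202.189.100.46: descend 11001010101111010110010 ; hops seen [H1,H2,H0] ; pick H0
  del 45.10.0.0/16 (clear depth 16)
  + 0.0.0.0/2 (H0) depth=2
  Q 202.0.0.28: descend 11001010 ; hops seen [H1,H2] ; pick H2
  Q 45.10.240.12: descend 00101101000010101111 ; hops seen [H1,H0,H2,H1] ; pick H1
  Q 202.0.188.254: descend 11001010 ; hops seen [H1,H2] ; pick H2
  Q 202.189.101.35: descend 1100101010111101011001010010001 ; hops seen [H1,H2,H0,H2] ; pick H2
  + 45.0.0.0/12 (H0) depth=12
  + 202.189.100.0/22 (H2) depth=22
  del 198.0.0.0/8 (clear depth 8)

== LOOKUPS ==
["H2","H2","H2","H2","H2","H2","H2","H2","H2","H1","H0","H0","H2","H1","H2","H2"]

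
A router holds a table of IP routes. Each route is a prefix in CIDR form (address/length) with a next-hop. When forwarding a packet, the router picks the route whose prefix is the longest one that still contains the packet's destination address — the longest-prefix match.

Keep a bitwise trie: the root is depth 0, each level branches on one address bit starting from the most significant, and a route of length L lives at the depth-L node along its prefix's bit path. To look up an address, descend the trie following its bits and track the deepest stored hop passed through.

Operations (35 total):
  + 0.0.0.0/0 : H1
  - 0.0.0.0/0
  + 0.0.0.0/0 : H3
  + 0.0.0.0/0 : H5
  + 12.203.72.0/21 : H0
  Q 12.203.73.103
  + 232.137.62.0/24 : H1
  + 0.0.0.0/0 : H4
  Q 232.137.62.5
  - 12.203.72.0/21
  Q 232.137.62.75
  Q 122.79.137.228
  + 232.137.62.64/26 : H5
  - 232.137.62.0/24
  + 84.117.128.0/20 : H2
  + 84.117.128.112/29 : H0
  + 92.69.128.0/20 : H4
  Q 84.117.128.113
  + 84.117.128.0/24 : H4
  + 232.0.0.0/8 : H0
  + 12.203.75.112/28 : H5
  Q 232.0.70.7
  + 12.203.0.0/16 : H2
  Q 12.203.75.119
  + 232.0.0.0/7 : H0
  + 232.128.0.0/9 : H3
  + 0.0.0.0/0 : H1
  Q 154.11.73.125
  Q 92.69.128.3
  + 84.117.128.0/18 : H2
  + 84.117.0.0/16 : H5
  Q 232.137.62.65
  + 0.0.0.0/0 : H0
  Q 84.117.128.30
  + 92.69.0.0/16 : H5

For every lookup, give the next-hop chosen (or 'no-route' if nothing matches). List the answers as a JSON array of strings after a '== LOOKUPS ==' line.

Apply in order:
  + 0.0.0.0/0 (H1) depth=0
  - 0.0.0.0/0 clear@0
  + 0.0.0.0/0 (H3) depth=0
  + 0.0.0.0/0 (H5) depth=0
  + 12.203.72.0/21 (H0) depth=21
  lookup 12.203.73.103: bits 000011001100101101001 walk d0:H5→d1:-→d2:-→d3:-→d4:-→d5:-→d6:-→d7:-→d8:-→d9:-→d10:-→d11:-→d12:-→d13:-→d14:-→d15:-→d16:-→d17:-→d18:-→d19:-→d20:-→d21:H0 -> H0
  + 232.137.62.0/24 (H1) depth=24
  + 0.0.0.0/0 (H4) depth=0
  lookup 232.137.62.5: bits 111010001000100100111110 walk d0:H4→d1:-→d2:-→d3:-→d4:-→d5:-→d6:-→d7:-→d8:-→d9:-→d10:-→d11:-→d12:-→d13:-→d14:-→d15:-→d16:-→d17:-→d18:-→d19:-→d20:-→d21:-→d22:-→d23:-→d24:H1 -> H1
  - 12.203.72.0/21 clear@21
  lookup 232.137.62.75: bits 111010001000100100111110 walk d0:H4→d1:-→d2:-→d3:-→d4:-→d5:-→d6:-→d7:-→d8:-→d9:-→d10:-→d11:-→d12:-→d13:-→d14:-→d15:-→d16:-→d17:-→d18:-→d19:-→d20:-→d21:-→d22:-→d23:-→d24:H1 -> H1
  lookup 122.79.137.228: bits 0 walk d0:H4→d1:- -> H4
  + 232.137.62.64/26 (H5) depth=26
  - 232.137.62.0/24 clear@24
  + 84.117.128.0/20 (H2) depth=20
  + 84.117.128.112/29 (H0) depth=29
  + 92.69.128.0/20 (H4) depth=20
  lookup 84.117.128.113: bits 01010100011101011000000001110 walk d0:H4→d1:-→d2:-→d3:-→d4:-→d5:-→d6:-→d7:-→d8:-→d9:-→d10:-→d11:-→d12:-→d13:-→d14:-→d15:-→d16:-→d17:-→d18:-→d19:-→d20:H2→d21:-→d22:-→d23:-→d24:-→d25:-→d26:-→d27:-→d28:-→d29:H0 -> H0
  + 84.117.128.0/24 (H4) depth=24
  + 232.0.0.0/8 (H0) depth=8
  + 12.203.75.112/28 (H5) depth=28
  lookup 232.0.70.7: bits 11101000 walk d0:H4→d1:-→d2:-→d3:-→d4:-→d5:-→d6:-→d7:-→d8:H0 -> H0
  + 12.203.0.0/16 (H2) depth=16
  lookup 12.203.75.119: bits 0000110011001011010010110111 walk d0:H4→d1:-→d2:-→d3:-→d4:-→d5:-→d6:-→d7:-→d8:-→d9:-→d10:-→d11:-→d12:-→d13:-→d14:-→d15:-→d16:H2→d17:-→d18:-→d19:-→d20:-→d21:-→d22:-→d23:-→d24:-→d25:-→d26:-→d27:-→d28:H5 -> H5
  + 232.0.0.0/7 (H0) depth=7
  + 232.128.0.0/9 (H3) depth=9
  + 0.0.0.0/0 (H1) depth=0
  lookup 154.11.73.125: bits 1 walk d0:H1→d1:- -> H1
  lookup 92.69.128.3: bits 01011100010001011000 walk d0:H1→d1:-→d2:-→d3:-→d4:-→d5:-→d6:-→d7:-→d8:-→d9:-→d10:-→d11:-→d12:-→d13:-→d14:-→d15:-→d16:-→d17:-→d18:-→d19:-→d20:H4 -> H4
  + 84.117.128.0/18 (H2) depth=18
  + 84.117.0.0/16 (H5) depth=16
  lookup 232.137.62.65: bits 11101000100010010011111001 walk d0:H1→d1:-→d2:-→d3:-→d4:-→d5:-→d6:-→d7:H0→d8:H0→d9:H3→d10:-→d11:-→d12:-→d13:-→d14:-→d15:-→d16:-→d17:-→d18:-→d19:-→d20:-→d21:-→d22:-→d23:-→d24:-→d25:-→d26:H5 -> H5
  + 0.0.0.0/0 (H0) depth=0
  lookup 84.117.128.30: bits 0101010001110101100000000 walk d0:H0→d1:-→d2:-→d3:-→d4:-→d5:-→d6:-→d7:-→d8:-→d9:-→d10:-→d11:-→d12:-→d13:-→d14:-→d15:-→d16:H5→d17:-→d18:H2→d19:-→d20:H2→d21:-→d22:-→d23:-→d24:H4→d25:- -> H4
  + 92.69.0.0/16 (H5) depth=16

== LOOKUPS ==
["H0","H1","H1","H4","H0","H0","H5","H1","H4","H5","H4"]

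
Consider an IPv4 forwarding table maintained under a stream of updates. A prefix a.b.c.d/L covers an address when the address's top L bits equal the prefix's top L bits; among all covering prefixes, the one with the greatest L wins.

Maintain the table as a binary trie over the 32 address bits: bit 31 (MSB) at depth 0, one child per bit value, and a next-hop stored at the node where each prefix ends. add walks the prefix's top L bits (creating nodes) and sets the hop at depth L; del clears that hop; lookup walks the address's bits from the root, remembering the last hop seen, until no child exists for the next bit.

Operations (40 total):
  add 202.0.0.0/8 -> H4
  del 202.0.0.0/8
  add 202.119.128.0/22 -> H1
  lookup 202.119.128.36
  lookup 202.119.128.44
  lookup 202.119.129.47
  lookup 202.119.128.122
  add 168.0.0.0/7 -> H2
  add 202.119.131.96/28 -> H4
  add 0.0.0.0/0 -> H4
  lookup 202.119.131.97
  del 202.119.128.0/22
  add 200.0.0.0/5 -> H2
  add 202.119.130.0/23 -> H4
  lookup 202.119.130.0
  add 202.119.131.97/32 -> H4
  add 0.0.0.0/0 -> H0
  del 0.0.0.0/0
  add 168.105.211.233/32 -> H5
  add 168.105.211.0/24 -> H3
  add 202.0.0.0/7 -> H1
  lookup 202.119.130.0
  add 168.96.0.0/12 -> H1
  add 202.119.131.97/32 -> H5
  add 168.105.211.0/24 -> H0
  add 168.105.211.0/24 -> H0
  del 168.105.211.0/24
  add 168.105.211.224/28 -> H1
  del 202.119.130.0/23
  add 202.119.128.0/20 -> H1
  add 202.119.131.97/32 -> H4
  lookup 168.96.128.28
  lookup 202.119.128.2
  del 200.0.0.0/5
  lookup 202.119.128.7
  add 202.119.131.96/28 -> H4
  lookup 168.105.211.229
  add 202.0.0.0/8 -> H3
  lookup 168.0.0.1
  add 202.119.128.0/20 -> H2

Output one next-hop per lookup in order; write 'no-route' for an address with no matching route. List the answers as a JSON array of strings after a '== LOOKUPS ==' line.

Apply in order:
  + 202.0.0.0/8 (H4) depth=8
  - 202.0.0.0/8 clear@8
  + 202.119.128.0/22 (H1) depth=22
  Q 202.119.128.36: descend 1100101001110111100000 ; hops seen [H1] ; pick H1
  Q 202.119.128.44: descend 1100101001110111100000 ; hops seen [H1] ; pick H1
  Q 202.119.129.47: descend 1100101001110111100000 ; hops seen [H1] ; pick H1
  Q 202.119.128.122: descend 1100101001110111100000 ; hops seen [H1] ; pick H1
  + 168.0.0.0/7 (H2) depth=7
  + 202.119.131.96/28 (H4) depth=28
  + 0.0.0.0/0 (H4) depth=0
  Q 202.119.131.97: descend 1100101001110111100000110110 ; hops seen [H4,H1,H4] ; pick H4
  - 202.119.128.0/22 clear@22
  + 200.0.0.0/5 (H2) depth=5
  + 202.119.130.0/23 (H4) depth=23
  Q 202.119.130.0: descend 11001010011101111000001 ; hops seen [H4,H2,H4] ; pick H4
  + 202.119.131.97/32 (H4) depth=32
  + 0.0.0.0/0 (H0) depth=0
  - 0.0.0.0/0 clear@0
  + 168.105.211.233/32 (H5) depth=32
  + 168.105.211.0/24 (H3) depth=24
  + 202.0.0.0/7 (H1) depth=7
  Q 202.119.130.0: descend 11001010011101111000001 ; hops seen [H2,H1,H4] ; pick H4
  + 168.96.0.0/12 (H1) depth=12
  + 202.119.131.97/32 (H5) depth=32
  + 168.105.211.0/24 (H0) depth=24
  + 168.105.211.0/24 (H0) depth=24
  - 168.105.211.0/24 clear@24
  + 168.105.211.224/28 (H1) depth=28
  - 202.119.130.0/23 clear@23
  + 202.119.128.0/20 (H1) depth=20
  + 202.119.131.97/32 (H4) depth=32
  Q 168.96.128.28: descend 101010000110 ; hops seen [H2,H1] ; pick H1
  Q 202.119.128.2: descend 1100101001110111100000 ; hops seen [H2,H1,H1] ; pick H1
  - 200.0.0.0/5 clear@5
  Q 202.119.128.7: descend 1100101001110111100000 ; hops seen [H1,H1] ; pick H1
  + 202.119.131.96/28 (H4) depth=28
  Q 168.105.211.229: descend 1010100001101001110100111110 ; hops seen [H2,H1,H1] ; pick H1
  + 202.0.0.0/8 (H3) depth=8
  Q 168.0.0.1: descend 101010000 ; hops seen [H2] ; pick H2
  + 202.119.128.0/20 (H2) depth=20

== LOOKUPS ==
["H1","H1","H1","H1","H4","H4","H4","H1","H1","H1","H1","H2"]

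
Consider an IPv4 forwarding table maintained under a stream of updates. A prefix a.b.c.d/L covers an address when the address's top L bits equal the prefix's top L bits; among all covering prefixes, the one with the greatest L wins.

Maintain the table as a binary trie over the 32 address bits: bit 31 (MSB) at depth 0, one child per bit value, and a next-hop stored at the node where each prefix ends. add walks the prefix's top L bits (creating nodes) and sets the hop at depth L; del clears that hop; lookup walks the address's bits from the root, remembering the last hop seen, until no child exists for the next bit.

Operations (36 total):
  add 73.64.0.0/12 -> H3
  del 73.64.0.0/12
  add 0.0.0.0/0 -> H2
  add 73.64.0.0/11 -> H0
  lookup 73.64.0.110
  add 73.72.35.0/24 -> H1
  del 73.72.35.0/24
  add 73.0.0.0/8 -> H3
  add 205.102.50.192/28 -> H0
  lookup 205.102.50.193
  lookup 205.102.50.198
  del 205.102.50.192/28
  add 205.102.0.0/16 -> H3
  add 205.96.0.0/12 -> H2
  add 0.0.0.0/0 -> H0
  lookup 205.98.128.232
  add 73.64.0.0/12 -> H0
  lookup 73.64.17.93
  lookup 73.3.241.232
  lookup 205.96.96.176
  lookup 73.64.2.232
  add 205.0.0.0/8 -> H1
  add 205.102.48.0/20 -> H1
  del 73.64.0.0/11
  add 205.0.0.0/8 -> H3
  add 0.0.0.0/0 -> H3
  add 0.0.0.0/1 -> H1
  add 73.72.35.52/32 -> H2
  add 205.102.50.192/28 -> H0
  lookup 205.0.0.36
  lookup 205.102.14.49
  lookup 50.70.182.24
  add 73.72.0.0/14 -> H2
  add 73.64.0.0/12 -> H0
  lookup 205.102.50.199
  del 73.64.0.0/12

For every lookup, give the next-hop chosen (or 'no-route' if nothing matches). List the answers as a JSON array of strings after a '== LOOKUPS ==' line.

Apply in order:
  + 73.64.0.0/12 (H3) depth=12
  del 73.64.0.0/12 (clear depth 12)
  + 0.0.0.0/0 (H2) depth=0
  + 73.64.0.0/11 (H0) depth=11
  Q 73.64.0.110: descend 010010010100 ; hops seen [H2,H0] ; pick H0
  + 73.72.35.0/24 (H1) depth=24
  del 73.72.35.0/24 (clear depth 24)
  + 73.0.0.0/8 (H3) depth=8
  + 205.102.50.192/28 (H0) depth=28
  Q 205.102.50.193: descend 1100110101100110001100101100 ; hops seen [H2,H0] ; pick H0
  Q 205.102.50.198: descend 1100110101100110001100101100 ; hops seen [H2,H0] ; pick H0
  del 205.102.50.192/28 (clear depth 28)
  + 205.102.0.0/16 (H3) depth=16
  + 205.96.0.0/12 (H2) depth=12
  + 0.0.0.0/0 (H0) depth=0
  Q 205.98.128.232: descend 1100110101100 ; hops seen [H0,H2] ; pick H2
  + 73.64.0.0/12 (H0) depth=12
  Q 73.64.17.93: descend 010010010100 ; hops seen [H0,H3,H0,H0] ; pick H0
  Q 73.3.241.232: descend 010010010 ; hops seen [H0,H3] ; pick H3
  Q 205.96.96.176: descend 1100110101100 ; hops seen [H0,H2] ; pick H2
  Q 73.64.2.232: descend 010010010100 ; hops seen [H0,H3,H0,H0] ; pick H0
  + 205.0.0.0/8 (H1) depth=8
  + 205.102.48.0/20 (H1) depth=20
  del 73.64.0.0/11 (clear depth 11)
  + 205.0.0.0/8 (H3) depth=8
  + 0.0.0.0/0 (H3) depth=0
  + 0.0.0.0/1 (H1) depth=1
  + 73.72.35.52/32 (H2) depth=32
  + 205.102.50.192/28 (H0) depth=28
  Q 205.0.0.36: descend 110011010 ; hops seen [H3,H3] ; pick H3
  Q 205.102.14.49: descend 110011010110011000 ; hops seen [H3,H3,H2,H3] ; pick H3
  Q 50.70.182.24: descend 0 ; hops seen [H3,H1] ; pick H1
  + 73.72.0.0/14 (H2) depth=14
  + 73.64.0.0/12 (H0) depth=12
  Q 205.102.50.199: descend 1100110101100110001100101100 ; hops seen [H3,H3,H2,H3,H1,H0] ; pick H0
  del 73.64.0.0/12 (clear depth 12)

== LOOKUPS ==
["H0","H0","H0","H2","H0","H3","H2","H0","H3","H3","H1","H0"]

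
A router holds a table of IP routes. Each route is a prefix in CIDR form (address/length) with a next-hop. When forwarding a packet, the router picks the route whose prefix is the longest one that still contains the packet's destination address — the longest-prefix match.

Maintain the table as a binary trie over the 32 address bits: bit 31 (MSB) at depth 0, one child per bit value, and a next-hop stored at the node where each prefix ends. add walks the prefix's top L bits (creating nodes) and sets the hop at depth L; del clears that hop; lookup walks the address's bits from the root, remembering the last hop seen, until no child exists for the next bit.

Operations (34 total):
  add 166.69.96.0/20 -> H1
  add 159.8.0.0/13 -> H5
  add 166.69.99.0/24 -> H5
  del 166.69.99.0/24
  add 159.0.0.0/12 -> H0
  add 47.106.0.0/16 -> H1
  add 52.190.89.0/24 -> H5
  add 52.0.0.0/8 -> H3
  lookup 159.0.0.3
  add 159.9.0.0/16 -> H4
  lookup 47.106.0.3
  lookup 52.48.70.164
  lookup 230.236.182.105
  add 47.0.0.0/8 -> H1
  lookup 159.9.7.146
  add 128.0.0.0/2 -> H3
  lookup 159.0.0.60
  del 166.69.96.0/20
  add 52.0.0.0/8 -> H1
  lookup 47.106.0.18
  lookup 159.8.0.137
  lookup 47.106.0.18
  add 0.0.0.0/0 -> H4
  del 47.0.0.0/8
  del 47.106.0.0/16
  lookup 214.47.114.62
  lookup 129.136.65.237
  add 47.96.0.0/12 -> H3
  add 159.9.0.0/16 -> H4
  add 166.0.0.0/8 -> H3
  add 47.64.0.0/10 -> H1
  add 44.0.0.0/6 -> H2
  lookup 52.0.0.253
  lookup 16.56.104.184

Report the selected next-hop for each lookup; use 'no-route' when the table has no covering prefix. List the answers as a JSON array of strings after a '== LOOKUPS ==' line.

Trace:
  add 166.69.96.0/20 -> H1 at depth 20
  add 159.8.0.0/13 -> H5 at depth 13
  add 166.69.99.0/24 -> H5 at depth 24
  del 166.69.99.0/24 (clear depth 24)
  add 159.0.0.0/12 -> H0 at depth 12
  add 47.106.0.0/16 -> H1 at depth 16
  add 52.190.89.0/24 -> H5 at depth 24
  add 52.0.0.0/8 -> H3 at depth 8
  ? 159.0.0.3  path d0:-→d1:-→d2:-→d3:-→d4:-→d5:-→d6:-→d7:-→d8:-→d9:-→d10:-→d11:-→d12:H0  best=H0
  add 159.9.0.0/16 -> H4 at depth 16
  ? 47.106.0.3  path d0:-→d1:-→d2:-→d3:-→d4:-→d5:-→d6:-→d7:-→d8:-→d9:-→d10:-→d11:-→d12:-→d13:-→d14:-→d15:-→d16:H1  best=H1
  ? 52.48.70.164  path d0:-→d1:-→d2:-→d3:-→d4:-→d5:-→d6:-→d7:-→d8:H3  best=H3
  ? 230.236.182.105  path d0:-→d1:-  best=no-route
  add 47.0.0.0/8 -> H1 at depth 8
  ? 159.9.7.146  path d0:-→d1:-→d2:-→d3:-→d4:-→d5:-→d6:-→d7:-→d8:-→d9:-→d10:-→d11:-→d12:H0→d13:H5→d14:-→d15:-→d16:H4  best=H4
  add 128.0.0.0/2 -> H3 at depth 2
  ? 159.0.0.60  path d0:-→d1:-→d2:H3→d3:-→d4:-→d5:-→d6:-→d7:-→d8:-→d9:-→d10:-→d11:-→d12:H0  best=H0
  del 166.69.96.0/20 (clear depth 20)
  add 52.0.0.0/8 -> H1 at depth 8
  ? 47.106.0.18  path d0:-→d1:-→d2:-→d3:-→d4:-→d5:-→d6:-→d7:-→d8:H1→d9:-→d10:-→d11:-→d12:-→d13:-→d14:-→d15:-→d16:H1  best=H1
  ? 159.8.0.137  path d0:-→d1:-→d2:H3→d3:-→d4:-→d5:-→d6:-→d7:-→d8:-→d9:-→d10:-→d11:-→d12:H0→d13:H5→d14:-→d15:-  best=H5
  ? 47.106.0.18  path d0:-→d1:-→d2:-→d3:-→d4:-→d5:-→d6:-→d7:-→d8:H1→d9:-→d10:-→d11:-→d12:-→d13:-→d14:-→d15:-→d16:H1  best=H1
  add 0.0.0.0/0 -> H4 at depth 0
  del 47.0.0.0/8 (clear depth 8)
  del 47.106.0.0/16 (clear depth 16)
  ? 214.47.114.62  path d0:H4→d1:-  best=H4
  ? 129.136.65.237  path d0:H4→d1:-→d2:H3→d3:-  best=H3
  add 47.96.0.0/12 -> H3 at depth 12
  add 159.9.0.0/16 -> H4 at depth 16
  add 166.0.0.0/8 -> H3 at depth 8
  add 47.64.0.0/10 -> H1 at depth 10
  add 44.0.0.0/6 -> H2 at depth 6
  ? 52.0.0.253  path d0:H4→d1:-→d2:-→d3:-→d4:-→d5:-→d6:-→d7:-→d8:H1  best=H1
  ? 16.56.104.184  path d0:H4→d1:-→d2:-  best=H4

== LOOKUPS ==
["H0","H1","H3","no-route","H4","H0","H1","H5","H1","H4","H3","H1","H4"]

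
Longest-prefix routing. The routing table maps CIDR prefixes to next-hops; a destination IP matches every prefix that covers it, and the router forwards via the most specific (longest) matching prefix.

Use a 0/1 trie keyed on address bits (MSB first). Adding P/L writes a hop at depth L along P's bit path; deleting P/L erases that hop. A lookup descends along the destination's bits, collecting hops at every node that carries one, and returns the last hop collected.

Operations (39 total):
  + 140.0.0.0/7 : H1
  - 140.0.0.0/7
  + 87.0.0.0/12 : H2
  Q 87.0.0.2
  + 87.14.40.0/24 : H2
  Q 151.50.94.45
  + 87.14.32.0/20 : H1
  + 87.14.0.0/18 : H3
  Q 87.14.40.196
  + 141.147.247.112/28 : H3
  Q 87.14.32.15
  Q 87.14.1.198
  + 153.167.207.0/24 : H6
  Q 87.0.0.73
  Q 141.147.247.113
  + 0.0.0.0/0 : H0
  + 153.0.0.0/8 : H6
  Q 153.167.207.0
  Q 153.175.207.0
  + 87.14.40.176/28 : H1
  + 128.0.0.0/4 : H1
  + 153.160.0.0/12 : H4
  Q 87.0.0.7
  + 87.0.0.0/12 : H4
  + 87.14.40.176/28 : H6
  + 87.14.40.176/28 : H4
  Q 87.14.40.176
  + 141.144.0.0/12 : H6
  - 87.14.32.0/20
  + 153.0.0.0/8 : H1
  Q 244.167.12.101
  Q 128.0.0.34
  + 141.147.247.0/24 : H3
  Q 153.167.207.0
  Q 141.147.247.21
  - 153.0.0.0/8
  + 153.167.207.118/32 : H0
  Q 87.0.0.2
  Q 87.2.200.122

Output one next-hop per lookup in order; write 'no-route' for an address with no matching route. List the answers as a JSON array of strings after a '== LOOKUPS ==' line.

Trace:
  + 140.0.0.0/7 (H1) depth=7
  del 140.0.0.0/7 (clear depth 7)
  + 87.0.0.0/12 (H2) depth=12
  lookup 87.0.0.2: bits 010101110000 walk d0:-→d1:-→d2:-→d3:-→d4:-→d5:-→d6:-→d7:-→d8:-→d9:-→d10:-→d11:-→d12:H2 -> H2
  + 87.14.40.0/24 (H2) depth=24
  lookup 151.50.94.45: bits 100 walk d0:-→d1:-→d2:-→d3:- -> no-route
  + 87.14.32.0/20 (H1) depth=20
  + 87.14.0.0/18 (H3) depth=18
  lookup 87.14.40.196: bits 010101110000111000101000 walk d0:-→d1:-→d2:-→d3:-→d4:-→d5:-→d6:-→d7:-→d8:-→d9:-→d10:-→d11:-→d12:H2→d13:-→d14:-→d15:-→d16:-→d17:-→d18:H3→d19:-→d20:H1→d21:-→d22:-→d23:-→d24:H2 -> H2
  + 141.147.247.112/28 (H3) depth=28
  lookup 87.14.32.15: bits 01010111000011100010 walk d0:-→d1:-→d2:-→d3:-→d4:-→d5:-→d6:-→d7:-→d8:-→d9:-→d10:-→d11:-→d12:H2→d13:-→d14:-→d15:-→d16:-→d17:-→d18:H3→d19:-→d20:H1 -> H1
  lookup 87.14.1.198: bits 010101110000111000 walk d0:-→d1:-→d2:-→d3:-→d4:-→d5:-→d6:-→d7:-→d8:-→d9:-→d10:-→d11:-→d12:H2→d13:-→d14:-→d15:-→d16:-→d17:-→d18:H3 -> H3
  + 153.167.207.0/24 (H6) depth=24
  lookup 87.0.0.73: bits 010101110000 walk d0:-→d1:-→d2:-→d3:-→d4:-→d5:-→d6:-→d7:-→d8:-→d9:-→d10:-→d11:-→d12:H2 -> H2
  lookup 141.147.247.113: bits 1000110110010011111101110111 walk d0:-→d1:-→d2:-→d3:-→d4:-→d5:-→d6:-→d7:-→d8:-→d9:-→d10:-→d11:-→d12:-→d13:-→d14:-→d15:-→d16:-→d17:-→d18:-→d19:-→d20:-→d21:-→d22:-→d23:-→d24:-→d25:-→d26:-→d27:-→d28:H3 -> H3
  + 0.0.0.0/0 (H0) depth=0
  + 153.0.0.0/8 (H6) depth=8
  lookup 153.167.207.0: bits 100110011010011111001111 walk d0:H0→d1:-→d2:-→d3:-→d4:-→d5:-→d6:-→d7:-→d8:H6→d9:-→d10:-→d11:-→d12:-→d13:-→d14:-→d15:-→d16:-→d17:-→d18:-→d19:-→d20:-→d21:-→d22:-→d23:-→d24:H6 -> H6
  lookup 153.175.207.0: bits 100110011010 walk d0:H0→d1:-→d2:-→d3:-→d4:-→d5:-→d6:-→d7:-→d8:H6→d9:-→d10:-→d11:-→d12:- -> H6
  + 87.14.40.176/28 (H1) depth=28
  + 128.0.0.0/4 (H1) depth=4
  + 153.160.0.0/12 (H4) depth=12
  lookup 87.0.0.7: bits 010101110000 walk d0:H0→d1:-→d2:-→d3:-→d4:-→d5:-→d6:-→d7:-→d8:-→d9:-→d10:-→d11:-→d12:H2 -> H2
  + 87.0.0.0/12 (H4) depth=12
  + 87.14.40.176/28 (H6) depth=28
  + 87.14.40.176/28 (H4) depth=28
  lookup 87.14.40.176: bits 0101011100001110001010001011 walk d0:H0→d1:-→d2:-→d3:-→d4:-→d5:-→d6:-→d7:-→d8:-→d9:-→d10:-→d11:-→d12:H4→d13:-→d14:-→d15:-→d16:-→d17:-→d18:H3→d19:-→d20:H1→d21:-→d22:-→d23:-→d24:H2→d25:-→d26:-→d27:-→d28:H4 -> H4
  + 141.144.0.0/12 (H6) depth=12
  del 87.14.32.0/20 (clear depth 20)
  + 153.0.0.0/8 (H1) depth=8
  lookup 244.167.12.101: bits 1 walk d0:H0→d1:- -> H0
  lookup 128.0.0.34: bits 1000 walk d0:H0→d1:-→d2:-→d3:-→d4:H1 -> H1
  + 141.147.247.0/24 (H3) depth=24
  lookup 153.167.207.0: bits 100110011010011111001111 walk d0:H0→d1:-→d2:-→d3:-→d4:-→d5:-→d6:-→d7:-→d8:H1→d9:-→d10:-→d11:-→d12:H4→d13:-→d14:-→d15:-→d16:-→d17:-→d18:-→d19:-→d20:-→d21:-→d22:-→d23:-→d24:H6 -> H6
  lookup 141.147.247.21: bits 1000110110010011111101110 walk d0:H0→d1:-→d2:-→d3:-→d4:H1→d5:-→d6:-→d7:-→d8:-→d9:-→d10:-→d11:-→d12:H6→d13:-→d14:-→d15:-→d16:-→d17:-→d18:-→d19:-→d20:-→d21:-→d22:-→d23:-→d24:H3→d25:- -> H3
  del 153.0.0.0/8 (clear depth 8)
  + 153.167.207.118/32 (H0) depth=32
  lookup 87.0.0.2: bits 010101110000 walk d0:H0→d1:-→d2:-→d3:-→d4:-→d5:-→d6:-→d7:-→d8:-→d9:-→d10:-→d11:-→d12:H4 -> H4
  lookup 87.2.200.122: bits 010101110000 walk d0:H0→d1:-→d2:-→d3:-→d4:-→d5:-→d6:-→d7:-→d8:-→d9:-→d10:-→d11:-→d12:H4 -> H4

== LOOKUPS ==
["H2","no-route","H2","H1","H3","H2","H3","H6","H6","H2","H4","H0","H1","H6","H3","H4","H4"]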